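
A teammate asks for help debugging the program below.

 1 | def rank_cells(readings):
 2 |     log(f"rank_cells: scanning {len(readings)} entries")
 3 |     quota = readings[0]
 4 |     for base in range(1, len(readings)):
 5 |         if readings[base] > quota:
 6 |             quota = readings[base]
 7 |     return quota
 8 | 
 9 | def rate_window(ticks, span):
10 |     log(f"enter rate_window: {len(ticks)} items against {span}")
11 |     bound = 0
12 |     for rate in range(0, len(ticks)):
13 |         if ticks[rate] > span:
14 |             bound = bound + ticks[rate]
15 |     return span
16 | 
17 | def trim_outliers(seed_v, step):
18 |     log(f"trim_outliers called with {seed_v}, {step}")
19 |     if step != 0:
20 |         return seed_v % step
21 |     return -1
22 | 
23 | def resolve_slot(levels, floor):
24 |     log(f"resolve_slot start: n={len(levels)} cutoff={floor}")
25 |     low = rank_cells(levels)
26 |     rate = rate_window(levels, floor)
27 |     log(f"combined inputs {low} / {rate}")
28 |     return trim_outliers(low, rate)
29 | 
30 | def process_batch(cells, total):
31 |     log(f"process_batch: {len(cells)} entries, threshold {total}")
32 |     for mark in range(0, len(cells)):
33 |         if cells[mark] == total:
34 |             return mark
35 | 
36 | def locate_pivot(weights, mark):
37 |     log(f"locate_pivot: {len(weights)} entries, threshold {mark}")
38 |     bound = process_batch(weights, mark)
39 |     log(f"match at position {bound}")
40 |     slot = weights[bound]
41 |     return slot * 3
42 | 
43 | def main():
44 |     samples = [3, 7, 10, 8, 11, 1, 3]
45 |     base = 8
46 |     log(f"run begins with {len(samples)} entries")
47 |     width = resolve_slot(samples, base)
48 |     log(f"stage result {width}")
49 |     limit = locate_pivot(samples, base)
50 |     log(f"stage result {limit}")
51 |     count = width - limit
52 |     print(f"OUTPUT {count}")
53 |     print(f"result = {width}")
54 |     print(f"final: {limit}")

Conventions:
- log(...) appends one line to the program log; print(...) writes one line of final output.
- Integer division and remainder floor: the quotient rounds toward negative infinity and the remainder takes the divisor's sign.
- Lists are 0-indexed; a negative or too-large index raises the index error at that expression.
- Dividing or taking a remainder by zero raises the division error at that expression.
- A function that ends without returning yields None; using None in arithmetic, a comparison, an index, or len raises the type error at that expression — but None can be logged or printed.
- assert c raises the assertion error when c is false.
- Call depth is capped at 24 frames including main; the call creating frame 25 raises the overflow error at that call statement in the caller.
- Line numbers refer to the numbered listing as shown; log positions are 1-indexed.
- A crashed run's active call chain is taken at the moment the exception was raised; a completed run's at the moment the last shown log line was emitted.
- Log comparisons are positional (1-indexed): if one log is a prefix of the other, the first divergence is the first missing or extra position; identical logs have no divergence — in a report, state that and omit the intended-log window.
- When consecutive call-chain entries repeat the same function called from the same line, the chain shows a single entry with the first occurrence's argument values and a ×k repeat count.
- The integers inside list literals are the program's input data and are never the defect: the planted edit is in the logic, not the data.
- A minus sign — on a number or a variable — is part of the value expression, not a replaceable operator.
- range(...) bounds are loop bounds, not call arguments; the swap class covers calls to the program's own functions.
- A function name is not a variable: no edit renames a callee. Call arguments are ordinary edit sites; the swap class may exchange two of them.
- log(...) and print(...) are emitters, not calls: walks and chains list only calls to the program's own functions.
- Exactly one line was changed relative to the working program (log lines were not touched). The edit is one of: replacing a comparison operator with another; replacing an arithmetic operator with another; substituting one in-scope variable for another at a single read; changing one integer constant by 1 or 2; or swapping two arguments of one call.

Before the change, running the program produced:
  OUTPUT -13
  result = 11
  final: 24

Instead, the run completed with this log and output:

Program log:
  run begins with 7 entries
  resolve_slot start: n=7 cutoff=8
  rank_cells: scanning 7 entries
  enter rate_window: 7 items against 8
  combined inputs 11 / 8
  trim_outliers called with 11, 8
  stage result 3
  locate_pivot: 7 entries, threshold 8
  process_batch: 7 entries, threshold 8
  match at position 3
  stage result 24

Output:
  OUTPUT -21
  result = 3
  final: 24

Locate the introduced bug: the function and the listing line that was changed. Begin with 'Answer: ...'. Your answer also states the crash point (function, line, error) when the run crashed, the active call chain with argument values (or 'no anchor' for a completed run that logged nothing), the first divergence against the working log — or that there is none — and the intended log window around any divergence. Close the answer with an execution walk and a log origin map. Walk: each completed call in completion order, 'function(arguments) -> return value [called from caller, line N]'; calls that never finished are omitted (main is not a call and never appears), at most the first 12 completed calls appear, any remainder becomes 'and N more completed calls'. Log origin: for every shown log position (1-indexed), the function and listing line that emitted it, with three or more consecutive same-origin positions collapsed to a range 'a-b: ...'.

Answer: the defect is in rate_window at line 15.
Key observation: The log first diverges at position 5: the faulty run prints 'combined inputs 11 / 8' where the working version prints 'combined inputs 11 / 21'.
Call chain: main.
First divergence: position 5 — shown 'combined inputs 11 / 8', intended 'combined inputs 11 / 21'.
Intended log window:
  3: rank_cells: scanning 7 entries
  4: enter rate_window: 7 items against 8
  5: combined inputs 11 / 21
  6: trim_outliers called with 11, 21
Execution walk:
  rank_cells([3, 7, 10, 8, 11, 1, 3]) -> 11  [called from resolve_slot, line 25]
  rate_window([3, 7, 10, 8, 11, 1, 3], 8) -> 8  [called from resolve_slot, line 26]
  trim_outliers(11, 8) -> 3  [called from resolve_slot, line 28]
  resolve_slot([3, 7, 10, 8, 11, 1, 3], 8) -> 3  [called from main, line 47]
  process_batch([3, 7, 10, 8, 11, 1, 3], 8) -> 3  [called from locate_pivot, line 38]
  locate_pivot([3, 7, 10, 8, 11, 1, 3], 8) -> 24  [called from main, line 49]
Log origin:
  1: logged in main at line 46
  2: logged in resolve_slot at line 24
  3: logged in rank_cells at line 2
  4: logged in rate_window at line 10
  5: logged in resolve_slot at line 27
  6: logged in trim_outliers at line 18
  7: logged in main at line 48
  8: logged in locate_pivot at line 37
  9: logged in process_batch at line 31
  10: logged in locate_pivot at line 39
  11: logged in main at line 50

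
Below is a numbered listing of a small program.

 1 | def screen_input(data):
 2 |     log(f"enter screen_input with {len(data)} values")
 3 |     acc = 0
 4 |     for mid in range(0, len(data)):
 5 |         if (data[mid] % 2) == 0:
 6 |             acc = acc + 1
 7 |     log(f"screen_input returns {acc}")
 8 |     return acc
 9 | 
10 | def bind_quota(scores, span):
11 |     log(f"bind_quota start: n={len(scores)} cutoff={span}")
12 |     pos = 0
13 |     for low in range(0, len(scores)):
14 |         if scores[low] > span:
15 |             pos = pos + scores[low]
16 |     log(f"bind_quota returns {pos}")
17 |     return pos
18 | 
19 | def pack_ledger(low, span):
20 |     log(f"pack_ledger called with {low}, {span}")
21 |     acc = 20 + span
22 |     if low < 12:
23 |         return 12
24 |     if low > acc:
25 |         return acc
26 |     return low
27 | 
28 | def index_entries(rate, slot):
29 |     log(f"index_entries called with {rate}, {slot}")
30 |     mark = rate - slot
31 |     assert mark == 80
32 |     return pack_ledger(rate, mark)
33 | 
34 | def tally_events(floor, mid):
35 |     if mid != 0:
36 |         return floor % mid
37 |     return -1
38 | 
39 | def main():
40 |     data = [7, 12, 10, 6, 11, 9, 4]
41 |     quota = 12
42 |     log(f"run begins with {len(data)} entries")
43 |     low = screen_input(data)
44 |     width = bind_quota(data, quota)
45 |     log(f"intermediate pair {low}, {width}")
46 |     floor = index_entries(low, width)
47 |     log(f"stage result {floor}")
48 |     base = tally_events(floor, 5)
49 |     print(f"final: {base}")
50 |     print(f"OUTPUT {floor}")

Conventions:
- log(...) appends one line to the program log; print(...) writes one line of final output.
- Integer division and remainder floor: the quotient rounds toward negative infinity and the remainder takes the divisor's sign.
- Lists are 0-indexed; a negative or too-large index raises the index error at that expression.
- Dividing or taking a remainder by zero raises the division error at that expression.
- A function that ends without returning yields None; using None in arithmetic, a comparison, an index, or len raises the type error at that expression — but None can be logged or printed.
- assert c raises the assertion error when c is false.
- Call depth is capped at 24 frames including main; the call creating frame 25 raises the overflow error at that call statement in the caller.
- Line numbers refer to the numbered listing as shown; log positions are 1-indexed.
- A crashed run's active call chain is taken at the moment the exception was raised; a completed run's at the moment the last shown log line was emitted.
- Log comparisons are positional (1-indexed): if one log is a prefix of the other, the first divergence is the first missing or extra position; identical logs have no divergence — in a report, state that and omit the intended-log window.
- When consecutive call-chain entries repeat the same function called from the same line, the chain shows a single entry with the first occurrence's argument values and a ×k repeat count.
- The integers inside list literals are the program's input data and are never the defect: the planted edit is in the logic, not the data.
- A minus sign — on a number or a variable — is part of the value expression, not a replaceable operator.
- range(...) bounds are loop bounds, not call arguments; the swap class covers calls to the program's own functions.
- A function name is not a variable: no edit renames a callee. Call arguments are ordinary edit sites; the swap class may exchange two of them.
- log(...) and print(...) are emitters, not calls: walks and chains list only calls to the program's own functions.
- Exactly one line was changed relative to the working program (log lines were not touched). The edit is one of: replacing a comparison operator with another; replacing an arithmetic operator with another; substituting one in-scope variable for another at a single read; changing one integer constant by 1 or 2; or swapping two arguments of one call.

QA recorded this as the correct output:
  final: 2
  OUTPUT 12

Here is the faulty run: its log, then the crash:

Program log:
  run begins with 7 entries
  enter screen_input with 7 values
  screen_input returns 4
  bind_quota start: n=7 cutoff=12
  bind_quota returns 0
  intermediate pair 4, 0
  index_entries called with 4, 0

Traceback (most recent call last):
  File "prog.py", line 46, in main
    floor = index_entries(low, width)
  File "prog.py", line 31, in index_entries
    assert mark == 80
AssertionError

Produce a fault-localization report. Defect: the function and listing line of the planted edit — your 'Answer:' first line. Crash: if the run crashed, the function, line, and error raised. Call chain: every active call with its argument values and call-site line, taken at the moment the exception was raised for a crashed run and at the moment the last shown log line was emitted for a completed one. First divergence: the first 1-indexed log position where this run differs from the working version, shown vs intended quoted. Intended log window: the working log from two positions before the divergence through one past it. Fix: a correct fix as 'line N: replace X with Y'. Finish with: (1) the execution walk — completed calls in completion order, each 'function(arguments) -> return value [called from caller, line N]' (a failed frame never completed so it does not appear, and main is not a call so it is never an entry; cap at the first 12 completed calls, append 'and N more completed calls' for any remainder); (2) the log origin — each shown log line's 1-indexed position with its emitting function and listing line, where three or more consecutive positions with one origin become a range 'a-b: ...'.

Answer: the defect is in index_entries at line 31.
Core observation: Only 7 log lines were emitted before the run died; the intended continuation was 'pack_ledger called with 4, 4'.
Crash: index_entries, line 31, AssertionError.
Call chain: main -> index_entries(4, 0) (called at line 46).
First divergence: position 8 — after 7 matching lines the faulty run goes silent; intended next line 'pack_ledger called with 4, 4'.
Intended log window:
  6: intermediate pair 4, 0
  7: index_entries called with 4, 0
  8: pack_ledger called with 4, 4
  9: stage result 12
Execution walk:
  screen_input([7, 12, 10, 6, 11, 9, 4]) -> 4  [called from main, line 43]
  bind_quota([7, 12, 10, 6, 11, 9, 4], 12) -> 0  [called from main, line 44]
Log origin:
  1: emitted by main (line 42)
  2: emitted by screen_input (line 2)
  3: emitted by screen_input (line 7)
  4: emitted by bind_quota (line 11)
  5: emitted by bind_quota (line 16)
  6: emitted by main (line 45)
  7: emitted by index_entries (line 29)
A correct fix: line 31: replace `==` with `<=`.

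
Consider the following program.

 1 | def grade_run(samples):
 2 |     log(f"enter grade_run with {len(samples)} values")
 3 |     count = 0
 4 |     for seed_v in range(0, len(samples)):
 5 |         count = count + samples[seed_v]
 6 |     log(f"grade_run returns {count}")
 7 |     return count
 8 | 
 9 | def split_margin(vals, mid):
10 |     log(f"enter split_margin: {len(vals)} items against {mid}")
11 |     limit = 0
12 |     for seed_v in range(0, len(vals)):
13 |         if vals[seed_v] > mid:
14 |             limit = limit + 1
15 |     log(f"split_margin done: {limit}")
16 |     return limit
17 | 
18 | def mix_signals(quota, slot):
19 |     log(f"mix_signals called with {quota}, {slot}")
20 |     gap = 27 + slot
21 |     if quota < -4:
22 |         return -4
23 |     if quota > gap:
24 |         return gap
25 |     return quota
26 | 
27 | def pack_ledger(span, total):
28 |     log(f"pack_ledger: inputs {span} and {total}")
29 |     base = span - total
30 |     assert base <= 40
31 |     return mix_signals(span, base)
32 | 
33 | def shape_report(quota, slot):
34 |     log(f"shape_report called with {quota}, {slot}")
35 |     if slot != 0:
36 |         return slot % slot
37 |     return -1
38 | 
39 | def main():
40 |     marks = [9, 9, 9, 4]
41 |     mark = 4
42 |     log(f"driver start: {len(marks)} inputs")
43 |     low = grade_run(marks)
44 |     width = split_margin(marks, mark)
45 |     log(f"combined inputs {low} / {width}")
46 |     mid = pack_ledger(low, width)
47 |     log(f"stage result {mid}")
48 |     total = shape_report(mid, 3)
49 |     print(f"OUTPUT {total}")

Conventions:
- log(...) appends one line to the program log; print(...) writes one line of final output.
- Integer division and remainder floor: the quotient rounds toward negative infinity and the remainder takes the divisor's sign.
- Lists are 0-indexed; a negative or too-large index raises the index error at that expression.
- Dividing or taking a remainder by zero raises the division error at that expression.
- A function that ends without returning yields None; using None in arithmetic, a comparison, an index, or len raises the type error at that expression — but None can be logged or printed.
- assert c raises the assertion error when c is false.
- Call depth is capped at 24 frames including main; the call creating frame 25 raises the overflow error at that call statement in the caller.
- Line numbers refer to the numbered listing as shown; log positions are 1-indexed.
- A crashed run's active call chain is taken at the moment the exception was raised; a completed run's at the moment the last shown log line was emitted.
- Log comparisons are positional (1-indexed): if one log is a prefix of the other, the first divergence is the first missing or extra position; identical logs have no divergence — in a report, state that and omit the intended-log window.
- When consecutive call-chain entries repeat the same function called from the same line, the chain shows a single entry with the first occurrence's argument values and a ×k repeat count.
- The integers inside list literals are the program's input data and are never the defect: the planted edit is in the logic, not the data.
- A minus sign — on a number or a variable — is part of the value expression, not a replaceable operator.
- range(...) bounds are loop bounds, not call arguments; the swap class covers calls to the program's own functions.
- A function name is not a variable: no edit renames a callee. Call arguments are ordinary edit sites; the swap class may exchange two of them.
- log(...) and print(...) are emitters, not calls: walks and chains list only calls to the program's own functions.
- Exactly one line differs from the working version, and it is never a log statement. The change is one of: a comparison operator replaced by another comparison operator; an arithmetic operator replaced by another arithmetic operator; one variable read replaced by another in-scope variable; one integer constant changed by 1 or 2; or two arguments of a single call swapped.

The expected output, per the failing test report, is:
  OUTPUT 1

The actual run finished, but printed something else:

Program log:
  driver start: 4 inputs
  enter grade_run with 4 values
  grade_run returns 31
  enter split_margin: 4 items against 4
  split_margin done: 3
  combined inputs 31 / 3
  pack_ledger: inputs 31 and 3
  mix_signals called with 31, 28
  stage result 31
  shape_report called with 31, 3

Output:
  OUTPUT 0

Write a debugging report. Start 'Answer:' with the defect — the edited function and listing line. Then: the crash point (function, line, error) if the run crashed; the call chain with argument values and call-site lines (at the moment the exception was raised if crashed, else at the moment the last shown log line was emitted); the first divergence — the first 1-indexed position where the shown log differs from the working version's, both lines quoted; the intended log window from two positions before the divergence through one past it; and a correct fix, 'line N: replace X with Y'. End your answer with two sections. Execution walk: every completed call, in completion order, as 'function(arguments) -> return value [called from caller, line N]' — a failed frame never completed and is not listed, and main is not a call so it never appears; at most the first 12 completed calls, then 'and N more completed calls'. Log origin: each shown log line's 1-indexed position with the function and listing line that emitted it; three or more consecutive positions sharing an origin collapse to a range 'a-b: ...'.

Answer: the defect is in shape_report at line 36.
The tell: No log line changed; the fault shows up purely in the output.
Call chain: main -> shape_report(31, 3) (called at line 48).
First divergence: none (the log streams are identical).
Execution walk:
  grade_run([9, 9, 9, 4]) -> 31  [called from main, line 43]
  split_margin([9, 9, 9, 4], 4) -> 3  [called from main, line 44]
  mix_signals(31, 28) -> 31  [called from pack_ledger, line 31]
  pack_ledger(31, 3) -> 31  [called from main, line 46]
  shape_report(31, 3) -> 0  [called from main, line 48]
Log origin:
  1: from main, line 42
  2: from grade_run, line 2
  3: from grade_run, line 6
  4: from split_margin, line 10
  5: from split_margin, line 15
  6: from main, line 45
  7: from pack_ledger, line 28
  8: from mix_signals, line 19
  9: from main, line 47
  10: from shape_report, line 34
A correct fix: line 36: replace `slot % slot` with `quota % slot`.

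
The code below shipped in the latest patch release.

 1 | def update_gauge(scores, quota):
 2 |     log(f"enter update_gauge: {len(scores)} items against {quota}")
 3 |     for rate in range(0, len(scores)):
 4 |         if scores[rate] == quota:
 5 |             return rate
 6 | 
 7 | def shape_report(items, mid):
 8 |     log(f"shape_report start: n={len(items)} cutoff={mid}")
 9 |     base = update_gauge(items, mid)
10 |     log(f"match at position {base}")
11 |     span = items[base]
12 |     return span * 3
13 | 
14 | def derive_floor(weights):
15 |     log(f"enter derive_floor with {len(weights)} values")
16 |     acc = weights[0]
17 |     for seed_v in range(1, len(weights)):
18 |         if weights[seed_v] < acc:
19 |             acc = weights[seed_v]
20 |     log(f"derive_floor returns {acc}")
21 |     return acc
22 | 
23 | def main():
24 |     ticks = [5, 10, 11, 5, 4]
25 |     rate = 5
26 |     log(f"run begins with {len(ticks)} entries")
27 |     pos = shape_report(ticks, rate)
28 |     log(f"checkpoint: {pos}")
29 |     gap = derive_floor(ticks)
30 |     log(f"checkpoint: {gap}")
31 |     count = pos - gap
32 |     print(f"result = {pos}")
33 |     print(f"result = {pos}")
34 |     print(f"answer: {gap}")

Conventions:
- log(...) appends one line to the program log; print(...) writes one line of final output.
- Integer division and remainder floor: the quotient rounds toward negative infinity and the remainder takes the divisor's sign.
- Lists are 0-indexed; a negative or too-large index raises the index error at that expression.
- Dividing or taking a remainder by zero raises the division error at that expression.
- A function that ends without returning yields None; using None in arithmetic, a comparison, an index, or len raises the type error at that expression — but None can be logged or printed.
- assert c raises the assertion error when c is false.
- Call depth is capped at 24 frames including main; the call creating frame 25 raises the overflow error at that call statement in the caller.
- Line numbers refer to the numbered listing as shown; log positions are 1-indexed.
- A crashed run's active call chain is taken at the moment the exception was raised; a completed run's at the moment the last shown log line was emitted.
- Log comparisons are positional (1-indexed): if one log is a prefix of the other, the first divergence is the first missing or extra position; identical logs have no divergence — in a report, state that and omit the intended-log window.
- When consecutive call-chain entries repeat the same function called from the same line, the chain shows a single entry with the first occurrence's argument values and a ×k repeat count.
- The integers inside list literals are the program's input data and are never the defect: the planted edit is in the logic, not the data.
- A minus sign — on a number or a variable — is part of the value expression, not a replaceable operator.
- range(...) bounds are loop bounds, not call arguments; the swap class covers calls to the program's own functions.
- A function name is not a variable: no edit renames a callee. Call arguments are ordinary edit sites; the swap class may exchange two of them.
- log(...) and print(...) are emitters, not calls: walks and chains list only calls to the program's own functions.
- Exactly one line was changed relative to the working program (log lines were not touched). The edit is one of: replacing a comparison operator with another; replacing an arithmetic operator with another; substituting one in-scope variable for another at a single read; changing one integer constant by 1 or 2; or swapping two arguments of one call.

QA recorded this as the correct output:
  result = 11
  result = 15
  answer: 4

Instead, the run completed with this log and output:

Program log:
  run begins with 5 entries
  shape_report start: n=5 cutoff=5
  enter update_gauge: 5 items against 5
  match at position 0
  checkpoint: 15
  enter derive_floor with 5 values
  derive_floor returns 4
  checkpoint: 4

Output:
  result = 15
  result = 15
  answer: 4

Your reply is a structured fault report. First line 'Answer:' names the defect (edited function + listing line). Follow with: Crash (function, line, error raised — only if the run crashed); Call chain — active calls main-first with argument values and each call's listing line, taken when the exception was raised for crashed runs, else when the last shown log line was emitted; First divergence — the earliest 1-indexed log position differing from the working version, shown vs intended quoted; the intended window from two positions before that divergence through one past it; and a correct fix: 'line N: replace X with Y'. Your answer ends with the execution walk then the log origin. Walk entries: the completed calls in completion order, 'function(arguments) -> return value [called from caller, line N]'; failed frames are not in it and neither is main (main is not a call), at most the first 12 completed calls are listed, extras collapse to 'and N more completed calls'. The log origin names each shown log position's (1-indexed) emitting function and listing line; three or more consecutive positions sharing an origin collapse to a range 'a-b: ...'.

Answer: the defect is in main at line 32.
The tell: Log streams are identical — the defect surfaces only in the printed output.
Call chain: main.
First divergence: none; the two logs match at every position.
Execution walk:
  update_gauge([5, 10, 11, 5, 4], 5) -> 0  [called from shape_report, line 9]
  shape_report([5, 10, 11, 5, 4], 5) -> 15  [called from main, line 27]
  derive_floor([5, 10, 11, 5, 4]) -> 4  [called from main, line 29]
Log origin:
  1: emitted by main (line 26)
  2: emitted by shape_report (line 8)
  3: emitted by update_gauge (line 2)
  4: emitted by shape_report (line 10)
  5: emitted by main (line 28)
  6: emitted by derive_floor (line 15)
  7: emitted by derive_floor (line 20)
  8: emitted by main (line 30)
A correct fix: line 32: replace `pos` with `count`.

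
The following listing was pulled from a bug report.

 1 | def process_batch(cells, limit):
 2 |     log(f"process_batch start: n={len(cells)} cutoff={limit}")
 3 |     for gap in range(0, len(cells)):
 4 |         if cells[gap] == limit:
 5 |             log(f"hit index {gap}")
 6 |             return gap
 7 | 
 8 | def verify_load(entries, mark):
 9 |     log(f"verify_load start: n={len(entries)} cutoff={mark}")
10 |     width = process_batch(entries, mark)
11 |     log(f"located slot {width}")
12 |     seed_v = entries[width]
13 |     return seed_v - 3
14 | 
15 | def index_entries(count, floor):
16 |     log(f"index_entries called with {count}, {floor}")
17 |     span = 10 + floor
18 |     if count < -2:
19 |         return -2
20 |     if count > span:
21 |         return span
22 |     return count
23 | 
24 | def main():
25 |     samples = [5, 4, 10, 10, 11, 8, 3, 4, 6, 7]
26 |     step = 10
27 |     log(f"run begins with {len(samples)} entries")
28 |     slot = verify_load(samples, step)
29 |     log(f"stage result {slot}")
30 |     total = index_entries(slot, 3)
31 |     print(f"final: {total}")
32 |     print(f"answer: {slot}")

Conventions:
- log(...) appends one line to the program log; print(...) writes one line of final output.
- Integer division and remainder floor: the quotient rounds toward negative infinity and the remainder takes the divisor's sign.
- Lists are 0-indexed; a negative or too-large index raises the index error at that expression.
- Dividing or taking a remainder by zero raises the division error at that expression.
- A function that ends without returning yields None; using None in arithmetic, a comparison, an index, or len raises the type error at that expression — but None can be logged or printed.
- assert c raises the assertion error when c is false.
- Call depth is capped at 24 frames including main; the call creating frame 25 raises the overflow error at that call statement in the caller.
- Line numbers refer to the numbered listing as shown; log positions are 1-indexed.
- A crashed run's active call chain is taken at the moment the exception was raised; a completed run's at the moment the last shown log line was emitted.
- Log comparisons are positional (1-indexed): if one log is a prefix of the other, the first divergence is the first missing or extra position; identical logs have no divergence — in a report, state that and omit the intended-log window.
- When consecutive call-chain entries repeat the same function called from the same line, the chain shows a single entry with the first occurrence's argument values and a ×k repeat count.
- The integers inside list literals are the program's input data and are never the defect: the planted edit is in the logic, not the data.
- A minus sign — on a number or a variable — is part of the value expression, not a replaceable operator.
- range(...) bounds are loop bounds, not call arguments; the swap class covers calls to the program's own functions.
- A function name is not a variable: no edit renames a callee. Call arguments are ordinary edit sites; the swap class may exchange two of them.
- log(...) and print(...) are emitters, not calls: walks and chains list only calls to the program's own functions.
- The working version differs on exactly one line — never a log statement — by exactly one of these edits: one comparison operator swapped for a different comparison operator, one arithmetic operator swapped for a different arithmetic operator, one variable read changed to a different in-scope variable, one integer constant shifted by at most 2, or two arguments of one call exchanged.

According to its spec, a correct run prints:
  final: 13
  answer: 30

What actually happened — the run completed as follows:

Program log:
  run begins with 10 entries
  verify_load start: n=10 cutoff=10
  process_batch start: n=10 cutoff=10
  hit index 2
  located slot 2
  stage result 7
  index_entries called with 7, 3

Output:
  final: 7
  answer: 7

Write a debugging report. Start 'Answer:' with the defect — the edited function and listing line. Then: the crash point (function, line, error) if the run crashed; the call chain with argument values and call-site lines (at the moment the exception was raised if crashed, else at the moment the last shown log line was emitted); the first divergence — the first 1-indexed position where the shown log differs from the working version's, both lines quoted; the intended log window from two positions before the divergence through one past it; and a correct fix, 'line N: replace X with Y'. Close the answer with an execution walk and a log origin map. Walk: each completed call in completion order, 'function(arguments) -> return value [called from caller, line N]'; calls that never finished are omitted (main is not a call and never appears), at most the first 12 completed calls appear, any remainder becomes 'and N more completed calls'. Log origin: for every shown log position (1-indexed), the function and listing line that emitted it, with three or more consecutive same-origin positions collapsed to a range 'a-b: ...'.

Answer: the defect is in verify_load at line 13.
Key fact: At log position 6 the runs split — shown 'stage result 7', but the working version logs 'stage result 30'.
Call chain: main -> index_entries(7, 3) (called at line 30).
First divergence: position 6 — the shown line 'stage result 7' should read 'stage result 30'.
Intended log window:
  4: hit index 2
  5: located slot 2
  6: stage result 30
  7: index_entries called with 30, 3
Execution walk:
  process_batch([5, 4, 10, 10, 11, 8, 3, 4, 6, 7], 10) -> 2  [called from verify_load, line 10]
  verify_load([5, 4, 10, 10, 11, 8, 3, 4, 6, 7], 10) -> 7  [called from main, line 28]
  index_entries(7, 3) -> 7  [called from main, line 30]
Log origin:
  1: emitted by main (line 27)
  2: emitted by verify_load (line 9)
  3: emitted by process_batch (line 2)
  4: emitted by process_batch (line 5)
  5: emitted by verify_load (line 11)
  6: emitted by main (line 29)
  7: emitted by index_entries (line 16)
A correct fix: line 13: replace `-` with `*`.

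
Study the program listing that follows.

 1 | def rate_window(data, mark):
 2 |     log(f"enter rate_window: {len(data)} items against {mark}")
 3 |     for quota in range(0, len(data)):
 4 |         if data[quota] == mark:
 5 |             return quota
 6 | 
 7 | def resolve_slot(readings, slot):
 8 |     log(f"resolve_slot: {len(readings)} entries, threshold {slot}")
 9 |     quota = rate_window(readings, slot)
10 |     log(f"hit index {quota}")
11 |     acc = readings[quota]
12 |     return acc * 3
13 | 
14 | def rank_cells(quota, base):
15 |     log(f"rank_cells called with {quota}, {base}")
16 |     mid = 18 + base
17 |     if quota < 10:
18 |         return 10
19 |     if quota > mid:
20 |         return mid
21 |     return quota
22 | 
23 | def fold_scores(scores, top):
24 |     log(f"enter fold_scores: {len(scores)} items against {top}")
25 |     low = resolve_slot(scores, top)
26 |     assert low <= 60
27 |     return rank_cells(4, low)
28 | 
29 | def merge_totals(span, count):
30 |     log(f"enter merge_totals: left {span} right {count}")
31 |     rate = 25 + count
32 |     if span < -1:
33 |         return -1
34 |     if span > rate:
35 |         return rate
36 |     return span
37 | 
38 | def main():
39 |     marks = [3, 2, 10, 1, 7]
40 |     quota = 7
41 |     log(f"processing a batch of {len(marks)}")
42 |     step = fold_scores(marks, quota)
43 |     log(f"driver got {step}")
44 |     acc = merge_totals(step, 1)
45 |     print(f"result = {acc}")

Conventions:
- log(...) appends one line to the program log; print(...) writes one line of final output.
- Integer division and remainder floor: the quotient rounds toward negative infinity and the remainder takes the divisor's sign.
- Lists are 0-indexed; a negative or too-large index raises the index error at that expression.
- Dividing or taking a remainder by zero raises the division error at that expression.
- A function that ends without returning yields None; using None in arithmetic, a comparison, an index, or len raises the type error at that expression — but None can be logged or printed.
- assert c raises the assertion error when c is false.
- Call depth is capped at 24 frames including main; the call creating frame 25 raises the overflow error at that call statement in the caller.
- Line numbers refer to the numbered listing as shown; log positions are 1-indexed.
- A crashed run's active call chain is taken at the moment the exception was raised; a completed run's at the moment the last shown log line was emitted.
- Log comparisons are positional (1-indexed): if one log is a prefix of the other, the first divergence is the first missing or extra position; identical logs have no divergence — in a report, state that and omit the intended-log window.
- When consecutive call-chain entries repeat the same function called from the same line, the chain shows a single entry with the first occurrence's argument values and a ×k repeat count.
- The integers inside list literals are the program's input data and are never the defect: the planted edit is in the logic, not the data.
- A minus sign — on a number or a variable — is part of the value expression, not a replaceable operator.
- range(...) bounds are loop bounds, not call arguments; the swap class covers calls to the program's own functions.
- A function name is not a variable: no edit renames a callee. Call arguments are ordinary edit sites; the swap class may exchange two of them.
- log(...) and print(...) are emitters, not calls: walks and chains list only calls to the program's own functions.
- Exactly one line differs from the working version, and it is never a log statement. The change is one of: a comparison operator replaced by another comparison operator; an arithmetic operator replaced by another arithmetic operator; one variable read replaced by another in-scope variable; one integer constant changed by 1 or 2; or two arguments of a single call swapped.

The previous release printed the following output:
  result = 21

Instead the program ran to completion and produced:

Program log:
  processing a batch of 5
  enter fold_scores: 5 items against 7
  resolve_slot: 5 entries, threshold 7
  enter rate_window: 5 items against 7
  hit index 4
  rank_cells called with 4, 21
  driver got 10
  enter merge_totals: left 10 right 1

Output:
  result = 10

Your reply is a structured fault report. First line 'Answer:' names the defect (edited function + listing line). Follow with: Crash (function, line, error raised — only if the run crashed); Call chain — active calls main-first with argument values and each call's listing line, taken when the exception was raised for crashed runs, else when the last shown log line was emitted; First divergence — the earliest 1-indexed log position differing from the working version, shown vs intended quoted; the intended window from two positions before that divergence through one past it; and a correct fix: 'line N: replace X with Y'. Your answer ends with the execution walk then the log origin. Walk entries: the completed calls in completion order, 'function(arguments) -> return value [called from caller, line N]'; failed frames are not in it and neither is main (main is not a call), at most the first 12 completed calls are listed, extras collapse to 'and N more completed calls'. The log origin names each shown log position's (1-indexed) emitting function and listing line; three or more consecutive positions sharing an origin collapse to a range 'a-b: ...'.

Answer: the defect is in fold_scores at line 27.
Key observation: At log position 6 the runs split — shown 'rank_cells called with 4, 21', but the working version logs 'rank_cells called with 21, 4'.
Call chain: main -> merge_totals(10, 1) (called at line 44).
First divergence: position 6 — the shown line 'rank_cells called with 4, 21' should read 'rank_cells called with 21, 4'.
Intended log window:
  4: enter rate_window: 5 items against 7
  5: hit index 4
  6: rank_cells called with 21, 4
  7: driver got 21
Execution walk:
  rate_window([3, 2, 10, 1, 7], 7) -> 4  [called from resolve_slot, line 9]
  resolve_slot([3, 2, 10, 1, 7], 7) -> 21  [called from fold_scores, line 25]
  rank_cells(4, 21) -> 10  [called from fold_scores, line 27]
  fold_scores([3, 2, 10, 1, 7], 7) -> 10  [called from main, line 42]
  merge_totals(10, 1) -> 10  [called from main, line 44]
Origin of each log line:
  1: emitted by main (line 41)
  2: emitted by fold_scores (line 24)
  3: emitted by resolve_slot (line 8)
  4: emitted by rate_window (line 2)
  5: emitted by resolve_slot (line 10)
  6: emitted by rank_cells (line 15)
  7: emitted by main (line 43)
  8: emitted by merge_totals (line 30)
A correct fix: line 27: replace `rank_cells(4, low)` with `rank_cells(low, 4)`.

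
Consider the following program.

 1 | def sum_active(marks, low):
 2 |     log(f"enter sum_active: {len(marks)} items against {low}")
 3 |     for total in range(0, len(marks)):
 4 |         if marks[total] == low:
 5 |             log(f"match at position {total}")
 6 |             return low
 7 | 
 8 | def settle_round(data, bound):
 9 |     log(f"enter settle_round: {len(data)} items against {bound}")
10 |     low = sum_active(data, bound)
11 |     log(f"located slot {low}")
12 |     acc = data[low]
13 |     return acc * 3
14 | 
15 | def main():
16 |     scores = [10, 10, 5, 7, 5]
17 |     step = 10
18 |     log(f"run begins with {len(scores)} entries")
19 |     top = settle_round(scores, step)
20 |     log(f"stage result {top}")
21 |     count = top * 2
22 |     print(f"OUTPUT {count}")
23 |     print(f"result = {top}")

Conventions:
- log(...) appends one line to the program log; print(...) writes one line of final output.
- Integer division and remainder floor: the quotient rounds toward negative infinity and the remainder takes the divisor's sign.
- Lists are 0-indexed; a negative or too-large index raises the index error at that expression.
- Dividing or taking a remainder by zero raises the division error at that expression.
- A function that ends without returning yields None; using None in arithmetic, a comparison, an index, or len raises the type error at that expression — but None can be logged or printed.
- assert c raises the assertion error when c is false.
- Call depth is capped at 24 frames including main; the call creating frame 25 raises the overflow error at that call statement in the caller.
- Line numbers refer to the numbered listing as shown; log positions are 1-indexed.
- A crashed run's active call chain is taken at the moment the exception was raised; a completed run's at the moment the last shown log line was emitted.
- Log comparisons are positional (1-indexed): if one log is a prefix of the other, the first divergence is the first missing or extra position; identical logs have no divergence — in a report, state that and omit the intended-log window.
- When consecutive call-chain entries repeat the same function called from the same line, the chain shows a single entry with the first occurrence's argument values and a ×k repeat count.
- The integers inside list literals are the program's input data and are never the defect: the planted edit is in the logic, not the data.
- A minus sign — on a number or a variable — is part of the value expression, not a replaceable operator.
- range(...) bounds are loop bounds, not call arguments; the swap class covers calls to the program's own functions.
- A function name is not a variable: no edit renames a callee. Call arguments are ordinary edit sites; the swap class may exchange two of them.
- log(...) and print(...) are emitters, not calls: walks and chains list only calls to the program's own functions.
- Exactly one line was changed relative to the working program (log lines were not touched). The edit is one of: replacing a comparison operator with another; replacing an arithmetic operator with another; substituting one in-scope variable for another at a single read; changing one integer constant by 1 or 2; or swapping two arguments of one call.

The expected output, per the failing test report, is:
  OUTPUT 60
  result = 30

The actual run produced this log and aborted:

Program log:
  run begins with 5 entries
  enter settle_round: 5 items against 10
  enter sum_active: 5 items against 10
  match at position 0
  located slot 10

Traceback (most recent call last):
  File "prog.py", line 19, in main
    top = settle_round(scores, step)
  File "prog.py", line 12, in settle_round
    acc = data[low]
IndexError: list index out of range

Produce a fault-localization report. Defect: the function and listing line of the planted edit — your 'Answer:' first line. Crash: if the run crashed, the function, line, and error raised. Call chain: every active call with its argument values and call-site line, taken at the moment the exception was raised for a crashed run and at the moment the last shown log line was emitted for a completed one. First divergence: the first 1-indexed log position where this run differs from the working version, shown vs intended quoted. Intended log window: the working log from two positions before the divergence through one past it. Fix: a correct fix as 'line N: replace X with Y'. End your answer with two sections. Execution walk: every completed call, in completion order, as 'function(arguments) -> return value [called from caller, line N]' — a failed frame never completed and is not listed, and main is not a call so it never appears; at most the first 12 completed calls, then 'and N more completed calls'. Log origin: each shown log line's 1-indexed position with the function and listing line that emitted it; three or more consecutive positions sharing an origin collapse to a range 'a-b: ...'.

Answer: the defect is in sum_active at line 6.
Core observation: Position 5 is the first bad log line: 'located slot 10' should read 'located slot 0'.
Crash: settle_round, line 12, IndexError.
Call chain: main -> settle_round([10, 10, 5, 7, 5], 10) (called at line 19).
First divergence: position 5; shown 'located slot 10' vs intended 'located slot 0'.
Intended log window:
  3: enter sum_active: 5 items against 10
  4: match at position 0
  5: located slot 0
  6: stage result 30
Execution walk:
  sum_active([10, 10, 5, 7, 5], 10) -> 10  [called from settle_round, line 10]
Log origin:
  1: logged in main at line 18
  2: logged in settle_round at line 9
  3: logged in sum_active at line 2
  4: logged in sum_active at line 5
  5: logged in settle_round at line 11
A correct fix: line 6: replace `low` with `total`.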